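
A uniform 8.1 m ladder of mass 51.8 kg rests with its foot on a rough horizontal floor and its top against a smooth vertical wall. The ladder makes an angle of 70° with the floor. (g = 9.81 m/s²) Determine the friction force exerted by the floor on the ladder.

f ≈ 92.5 N

Torques about the foot: N_wall · 8.1 sin 70° = 51.8×9.81×4.05 cos 70° → N_wall = 92.477 N.
ΣF_x = 0: f_floor = N_wall = 92.477 N.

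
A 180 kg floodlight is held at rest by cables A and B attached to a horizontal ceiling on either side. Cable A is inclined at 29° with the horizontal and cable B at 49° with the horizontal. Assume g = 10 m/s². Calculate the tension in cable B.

T_B ≈ 1610 N

Weight W = 180 × 10 = 1800 N acts straight down.
Horizontal: T_A cos 29° = T_B cos 49°  →  T_A = 0.7501 T_B.
Vertical: T_A sin 29° + T_B sin 49° = 1800.
Substituting the horizontal relation into the vertical equation gives 1.118 T_B = 1800, so T_B = 1609 N.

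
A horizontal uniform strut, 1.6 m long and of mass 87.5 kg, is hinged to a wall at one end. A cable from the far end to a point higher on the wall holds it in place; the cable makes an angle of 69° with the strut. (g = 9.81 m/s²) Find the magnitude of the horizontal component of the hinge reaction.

Take torques about the hinge: T sin 69° · 1.6 = 87.5×9.81×0.8 = 686.7 N·m.
So T = 686.7 / (0.9336 × 1.6) = 459.72 N.
ΣF_x = 0: H_x = T cos 69° = 164.75 N.

H_x ≈ 165 N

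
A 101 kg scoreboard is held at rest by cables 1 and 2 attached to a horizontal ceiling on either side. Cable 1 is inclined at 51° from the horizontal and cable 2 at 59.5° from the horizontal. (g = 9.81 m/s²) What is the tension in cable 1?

T_1 ≈ 537 N

Weight W = 101 × 9.81 = 990.8 N acts straight down.
Horizontal: T_1 cos 51° = T_2 cos 59.5°  →  T_2 = 1.24 T_1.
Vertical: T_1 sin 51° + T_2 sin 59.5° = 990.8.
Substituting the horizontal relation into the vertical equation gives 1.846 T_1 = 990.8, so T_1 = 536.9 N.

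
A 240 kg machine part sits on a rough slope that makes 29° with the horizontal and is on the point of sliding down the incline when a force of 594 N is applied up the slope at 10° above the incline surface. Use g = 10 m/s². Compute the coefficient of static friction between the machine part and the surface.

On the verge of sliding down the incline, friction is at its maximum μN and acts up the slope.
Perpendicular to incline: N = W cos 29° − P sin 10° = 2099 − 103.1 = 1996 N.
Along incline: P cos 10° + μN = W sin 29° → μ = (W sin 29° − P cos 10°) / N = 0.2899.

μ ≈ 0.290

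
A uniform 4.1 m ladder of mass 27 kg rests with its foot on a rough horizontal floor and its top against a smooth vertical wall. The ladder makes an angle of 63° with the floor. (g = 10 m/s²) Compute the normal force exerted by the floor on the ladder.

ΣF_y = 0: N_floor = 27×10 = 270 N.

N_floor ≈ 270 N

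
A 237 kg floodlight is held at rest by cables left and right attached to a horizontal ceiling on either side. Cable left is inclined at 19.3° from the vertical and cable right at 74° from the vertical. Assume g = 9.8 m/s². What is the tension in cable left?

Angles from the horizontal: cable left is 90° − 19.3° = 70.7°, cable right is 90° − 74° = 16°.
Weight W = 237 × 9.8 = 2323 N acts straight down.
Horizontal: T_left cos 70.7° = T_right cos 16°  →  T_right = 0.3438 T_left.
Vertical: T_left sin 70.7° + T_right sin 16° = 2323.
Substituting the horizontal relation into the vertical equation gives 1.039 T_left = 2323, so T_left = 2236 N.

T_left ≈ 2240 N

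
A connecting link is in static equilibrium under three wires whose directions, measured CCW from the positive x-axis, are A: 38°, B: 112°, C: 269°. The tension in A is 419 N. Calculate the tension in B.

Resolve: ΣF_x = 419 cos 38° + T_B cos 112° + T_C cos 269° = 0.
        ΣF_y = 419 sin 38° + T_B sin 112° + T_C sin 269° = 0.
The known terms sum to (330.2, 258) N, so -0.3746 T_B − 0.0175 T_C = -330.2 and 0.9272 T_B − 0.9998 T_C = -258.
Solving simultaneously: T_B = 833.4 N, T_C = 1031 N.

T_B ≈ 833 N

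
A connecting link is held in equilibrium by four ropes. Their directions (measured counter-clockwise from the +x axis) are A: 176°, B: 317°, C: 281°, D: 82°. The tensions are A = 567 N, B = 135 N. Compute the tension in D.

T_D ≈ 1440 N

Resolve: ΣF_x = 567 cos 176° + 135 cos 317° + T_C cos 281° + T_D cos 82° = 0.
        ΣF_y = 567 sin 176° + 135 sin 317° + T_C sin 281° + T_D sin 82° = 0.
The known terms sum to (-466.9, -52.52) N, so 0.1908 T_C + 0.1392 T_D = 466.9 and -0.9816 T_C + 0.9903 T_D = 52.52.
Solving simultaneously: T_C = 1398 N, T_D = 1438 N.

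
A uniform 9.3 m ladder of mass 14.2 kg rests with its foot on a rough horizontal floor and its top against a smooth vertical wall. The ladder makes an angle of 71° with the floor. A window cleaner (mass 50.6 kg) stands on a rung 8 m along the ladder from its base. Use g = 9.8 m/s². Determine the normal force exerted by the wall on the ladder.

N_wall ≈ 171 N

Torques about the foot: N_wall · 9.3 sin 71° = 14.2×9.8×4.65 cos 71° + 50.6×9.8×8 cos 71° → N_wall = 170.84 N.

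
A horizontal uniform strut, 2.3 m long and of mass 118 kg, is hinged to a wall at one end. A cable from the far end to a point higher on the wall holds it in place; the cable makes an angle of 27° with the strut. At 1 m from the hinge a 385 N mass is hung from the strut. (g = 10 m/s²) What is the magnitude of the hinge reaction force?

Take torques about the hinge: T sin 27° · 2.3 = 118×10×1.15 + 385×1 = 1742 N·m.
So T = 1742 / (0.4540 × 2.3) = 1668.3 N.
ΣF_x = 0: H_x = T cos 27° = 1486.5 N.
ΣF_y = 0: H_y = (118×10 + 385) − T sin 27° = 1565 − 757.39 = 807.61 N.
|H| = √(H_x² + H_y²) = √((1486.5)² + (807.61)²) = 1691.7 N.

|H| ≈ 1690 N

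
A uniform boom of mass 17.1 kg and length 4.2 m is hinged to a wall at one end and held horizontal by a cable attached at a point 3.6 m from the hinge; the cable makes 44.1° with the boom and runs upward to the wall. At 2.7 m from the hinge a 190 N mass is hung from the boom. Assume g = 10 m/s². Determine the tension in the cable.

Take torques about the hinge: T sin 44.1° · 3.6 = 17.1×10×2.1 + 190×2.7 = 872.1 N·m.
So T = 872.1 / (0.6959 × 3.6) = 348.1 N.

T ≈ 348 N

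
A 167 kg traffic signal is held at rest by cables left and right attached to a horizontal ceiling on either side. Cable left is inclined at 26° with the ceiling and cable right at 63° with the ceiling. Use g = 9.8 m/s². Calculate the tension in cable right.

Weight W = 167 × 9.8 = 1637 N acts straight down.
Horizontal: T_left cos 26° = T_right cos 63°  →  T_left = 0.5051 T_right.
Vertical: T_left sin 26° + T_right sin 63° = 1637.
Substituting the horizontal relation into the vertical equation gives 1.112 T_right = 1637, so T_right = 1471 N.

T_right ≈ 1470 N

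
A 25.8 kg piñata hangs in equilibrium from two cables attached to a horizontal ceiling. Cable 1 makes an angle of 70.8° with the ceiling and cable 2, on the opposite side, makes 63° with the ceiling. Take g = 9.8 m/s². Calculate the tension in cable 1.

Weight W = 25.8 × 9.8 = 252.8 N acts straight down.
Horizontal: T_1 cos 70.8° = T_2 cos 63°  →  T_2 = 0.7244 T_1.
Vertical: T_1 sin 70.8° + T_2 sin 63° = 252.8.
Substituting the horizontal relation into the vertical equation gives 1.59 T_1 = 252.8, so T_1 = 159 N.

T_1 ≈ 159 N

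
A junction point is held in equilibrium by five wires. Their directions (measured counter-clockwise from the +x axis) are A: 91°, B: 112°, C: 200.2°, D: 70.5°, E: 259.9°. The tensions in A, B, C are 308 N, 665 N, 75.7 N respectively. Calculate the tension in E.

T_E ≈ 3710 N

Resolve: ΣF_x = 308 cos 91° + 665 cos 112° + 75.7 cos 200.2° + T_D cos 70.5° + T_E cos 259.9° = 0.
        ΣF_y = 308 sin 91° + 665 sin 112° + 75.7 sin 200.2° + T_D sin 70.5° + T_E sin 259.9° = 0.
The known terms sum to (-325.5, 898.4) N, so 0.3338 T_D − 0.1754 T_E = 325.5 and 0.9426 T_D − 0.9845 T_E = -898.4.
Solving simultaneously: T_D = 2927 N, T_E = 3715 N.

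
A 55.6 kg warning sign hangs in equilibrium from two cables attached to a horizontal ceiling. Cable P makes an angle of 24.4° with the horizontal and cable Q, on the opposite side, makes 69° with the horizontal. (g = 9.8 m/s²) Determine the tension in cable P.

Weight W = 55.6 × 9.8 = 544.9 N acts straight down.
Horizontal: T_P cos 24.4° = T_Q cos 69°  →  T_Q = 2.541 T_P.
Vertical: T_P sin 24.4° + T_Q sin 69° = 544.9.
Substituting the horizontal relation into the vertical equation gives 2.786 T_P = 544.9, so T_P = 195.6 N.

T_P ≈ 196 N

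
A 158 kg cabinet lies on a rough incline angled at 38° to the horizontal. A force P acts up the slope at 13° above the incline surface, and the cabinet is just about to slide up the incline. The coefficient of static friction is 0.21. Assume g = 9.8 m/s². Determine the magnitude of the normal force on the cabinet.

On the verge of sliding up the incline, friction equals μN and acts down the slope.
Perpendicular: N + P sin 13° = W cos 38° = 1220 N.
Along incline: P cos 13° = W sin 38° + μN  with W sin 38° = 953.3 N.
Solving the pair for P and N: P = 1184 N, N = 953.8 N (and f = μN = 200.3 N).

N ≈ 954 N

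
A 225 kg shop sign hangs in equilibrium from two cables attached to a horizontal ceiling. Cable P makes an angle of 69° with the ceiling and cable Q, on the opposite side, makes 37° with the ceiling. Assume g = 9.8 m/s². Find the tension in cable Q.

Weight W = 225 × 9.8 = 2205 N acts straight down.
Horizontal: T_P cos 69° = T_Q cos 37°  →  T_P = 2.229 T_Q.
Vertical: T_P sin 69° + T_Q sin 37° = 2205.
Substituting the horizontal relation into the vertical equation gives 2.682 T_Q = 2205, so T_Q = 822 N.

T_Q ≈ 822 N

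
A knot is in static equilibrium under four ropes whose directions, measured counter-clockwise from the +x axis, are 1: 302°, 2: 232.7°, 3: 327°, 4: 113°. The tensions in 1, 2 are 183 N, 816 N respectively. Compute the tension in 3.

T_3 ≈ 1220 N

Resolve: ΣF_x = 183 cos 302° + 816 cos 232.7° + T_3 cos 327° + T_4 cos 113° = 0.
        ΣF_y = 183 sin 302° + 816 sin 232.7° + T_3 sin 327° + T_4 sin 113° = 0.
The known terms sum to (-397.5, -804.3) N, so 0.8387 T_3 − 0.3907 T_4 = 397.5 and -0.5446 T_3 + 0.9205 T_4 = 804.3.
Solving simultaneously: T_3 = 1216 N, T_4 = 1593 N.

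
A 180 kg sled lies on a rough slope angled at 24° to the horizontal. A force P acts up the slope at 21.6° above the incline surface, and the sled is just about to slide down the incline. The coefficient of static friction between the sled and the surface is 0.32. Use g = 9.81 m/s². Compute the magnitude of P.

On the verge of sliding down the incline, friction equals μN and acts up the slope.
Perpendicular: N + P sin 21.6° = W cos 24° = 1613 N.
Along incline: P cos 21.6° + μN = W sin 24° with W sin 24° = 718.2 N.
Solving the pair for P and N: P = 248.8 N, N = 1522 N (and f = μN = 486.9 N).

P ≈ 249 N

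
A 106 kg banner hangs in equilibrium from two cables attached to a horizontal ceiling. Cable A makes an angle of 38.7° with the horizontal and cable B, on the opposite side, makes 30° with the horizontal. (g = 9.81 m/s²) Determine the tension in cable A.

Weight W = 106 × 9.81 = 1040 N acts straight down.
Horizontal: T_A cos 38.7° = T_B cos 30°  →  T_B = 0.9012 T_A.
Vertical: T_A sin 38.7° + T_B sin 30° = 1040.
Substituting the horizontal relation into the vertical equation gives 1.076 T_A = 1040, so T_A = 966.6 N.

T_A ≈ 967 N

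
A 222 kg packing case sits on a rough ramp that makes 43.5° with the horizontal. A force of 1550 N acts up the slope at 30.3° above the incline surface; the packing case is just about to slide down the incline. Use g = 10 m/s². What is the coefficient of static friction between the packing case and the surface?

μ ≈ 0.229

On the verge of sliding down the incline, friction is at its maximum μN and acts up the slope.
Perpendicular to incline: N = W cos 43.5° − P sin 30.3° = 1610 − 782 = 828.3 N.
Along incline: P cos 30.3° + μN = W sin 43.5° → μ = (W sin 43.5° − P cos 30.3°) / N = 0.2292.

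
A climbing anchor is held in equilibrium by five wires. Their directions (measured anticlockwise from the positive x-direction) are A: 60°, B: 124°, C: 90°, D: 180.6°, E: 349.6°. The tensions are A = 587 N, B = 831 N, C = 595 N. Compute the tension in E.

Resolve: ΣF_x = 587 cos 60° + 831 cos 124° + 595 cos 90° + T_D cos 180.6° + T_E cos 349.6° = 0.
        ΣF_y = 587 sin 60° + 831 sin 124° + 595 sin 90° + T_D sin 180.6° + T_E sin 349.6° = 0.
The known terms sum to (-171.2, 1792) N, so -0.9999 T_D + 0.9836 T_E = 171.2 and -0.0105 T_D − 0.1805 T_E = -1792.
Solving simultaneously: T_D = 9077 N, T_E = 9402 N.

T_E ≈ 9400 N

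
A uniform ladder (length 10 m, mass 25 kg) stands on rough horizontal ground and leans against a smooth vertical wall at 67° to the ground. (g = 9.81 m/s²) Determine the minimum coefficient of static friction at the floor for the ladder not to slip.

ΣF_y = 0: N_floor = 25×9.81 = 245.25 N.
Torques about the foot: N_wall · 10 sin 67° = 25×9.81×5 cos 67° → N_wall = 52.051 N.
ΣF_x = 0: f_floor = N_wall = 52.051 N.
μ_min = f_floor / N_floor = 52.051 / 245.25 = 0.2122.

μ_min ≈ 0.212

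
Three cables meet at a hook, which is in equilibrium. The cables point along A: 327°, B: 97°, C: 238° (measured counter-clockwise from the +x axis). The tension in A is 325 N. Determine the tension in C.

Resolve: ΣF_x = 325 cos 327° + T_B cos 97° + T_C cos 238° = 0.
        ΣF_y = 325 sin 327° + T_B sin 97° + T_C sin 238° = 0.
The known terms sum to (272.6, -177) N, so -0.1219 T_B − 0.5299 T_C = -272.6 and 0.9925 T_B − 0.8480 T_C = 177.
Solving simultaneously: T_B = 516.4 N, T_C = 395.6 N.

T_C ≈ 396 N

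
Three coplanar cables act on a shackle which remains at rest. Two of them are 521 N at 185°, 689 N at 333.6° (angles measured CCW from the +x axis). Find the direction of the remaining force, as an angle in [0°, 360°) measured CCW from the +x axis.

Sum the known components: ΣF_x = 98.13 N, ΣF_y = -351.8 N.
For equilibrium the remaining force must supply (−ΣF_x, −ΣF_y) = (-98.13, 351.8) N.
Magnitude = √((-98.13)² + (351.8)²) = 365.2 N; direction = atan2(351.8, -98.13) = 105.6°.

θ ≈ 106°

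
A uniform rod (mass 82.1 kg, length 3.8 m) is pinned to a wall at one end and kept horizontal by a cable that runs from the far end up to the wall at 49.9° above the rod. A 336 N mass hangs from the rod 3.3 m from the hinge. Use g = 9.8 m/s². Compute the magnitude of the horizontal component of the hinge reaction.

H_x ≈ 584 N

Take torques about the hinge: T sin 49.9° · 3.8 = 82.1×9.8×1.9 + 336×3.3 = 2637.5 N·m.
So T = 2637.5 / (0.7649 × 3.8) = 907.39 N.
ΣF_x = 0: H_x = T cos 49.9° = 584.47 N.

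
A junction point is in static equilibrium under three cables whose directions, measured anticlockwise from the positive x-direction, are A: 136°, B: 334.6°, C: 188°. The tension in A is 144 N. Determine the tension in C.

T_C ≈ 83.4 N

Resolve: ΣF_x = 144 cos 136° + T_B cos 334.6° + T_C cos 188° = 0.
        ΣF_y = 144 sin 136° + T_B sin 334.6° + T_C sin 188° = 0.
The known terms sum to (-103.6, 100) N, so 0.9033 T_B − 0.9903 T_C = 103.6 and -0.4289 T_B − 0.1392 T_C = -100.
Solving simultaneously: T_B = 206.1 N, T_C = 83.44 N.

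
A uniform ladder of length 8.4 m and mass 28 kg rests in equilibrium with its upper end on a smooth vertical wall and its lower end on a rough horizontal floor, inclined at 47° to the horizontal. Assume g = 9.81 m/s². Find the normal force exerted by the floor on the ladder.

ΣF_y = 0: N_floor = 28×9.81 = 274.68 N.

N_floor ≈ 275 N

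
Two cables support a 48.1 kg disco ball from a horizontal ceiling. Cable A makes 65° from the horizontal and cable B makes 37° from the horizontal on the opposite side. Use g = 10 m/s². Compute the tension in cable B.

T_B ≈ 208 N

Weight W = 48.1 × 10 = 481 N acts straight down.
Horizontal: T_A cos 65° = T_B cos 37°  →  T_A = 1.89 T_B.
Vertical: T_A sin 65° + T_B sin 37° = 481.
Substituting the horizontal relation into the vertical equation gives 2.314 T_B = 481, so T_B = 207.8 N.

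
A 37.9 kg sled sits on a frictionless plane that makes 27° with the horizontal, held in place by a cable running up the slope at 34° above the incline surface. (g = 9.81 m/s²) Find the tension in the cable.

T ≈ 204 N

Take axes along and perpendicular to the incline. Weight components: W sin 27° = 168.8 N down-slope, W cos 27° = 331.3 N into the surface.
Along incline: T cos 34° = W sin 27° → T = 203.6 N.
Perpendicular: N = W cos 27° − T sin 34° = 217.4 N.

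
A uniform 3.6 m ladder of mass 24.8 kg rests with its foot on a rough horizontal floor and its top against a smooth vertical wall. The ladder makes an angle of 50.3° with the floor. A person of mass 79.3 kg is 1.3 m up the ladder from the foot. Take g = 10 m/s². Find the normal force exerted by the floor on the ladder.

N_floor ≈ 1040 N

ΣF_y = 0: N_floor = 24.8×10 + 79.3×10 = 1041 N.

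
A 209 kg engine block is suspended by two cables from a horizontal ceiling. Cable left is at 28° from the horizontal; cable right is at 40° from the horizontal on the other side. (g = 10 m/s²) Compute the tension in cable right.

T_right ≈ 1990 N

Weight W = 209 × 10 = 2090 N acts straight down.
Horizontal: T_left cos 28° = T_right cos 40°  →  T_left = 0.8676 T_right.
Vertical: T_left sin 28° + T_right sin 40° = 2090.
Substituting the horizontal relation into the vertical equation gives 1.05 T_right = 2090, so T_right = 1990 N.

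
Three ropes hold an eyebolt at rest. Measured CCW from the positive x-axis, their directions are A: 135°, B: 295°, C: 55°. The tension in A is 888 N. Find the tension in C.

Resolve: ΣF_x = 888 cos 135° + T_B cos 295° + T_C cos 55° = 0.
        ΣF_y = 888 sin 135° + T_B sin 295° + T_C sin 55° = 0.
The known terms sum to (-627.9, 627.9) N, so 0.4226 T_B + 0.5736 T_C = 627.9 and -0.9063 T_B + 0.8192 T_C = -627.9.
Solving simultaneously: T_B = 1010 N, T_C = 350.7 N.

T_C ≈ 351 N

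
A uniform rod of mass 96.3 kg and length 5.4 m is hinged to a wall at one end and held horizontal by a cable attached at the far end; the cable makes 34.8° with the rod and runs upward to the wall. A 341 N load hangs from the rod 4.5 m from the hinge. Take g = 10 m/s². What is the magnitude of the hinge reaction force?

|H| ≈ 1230 N

Take torques about the hinge: T sin 34.8° · 5.4 = 96.3×10×2.7 + 341×4.5 = 4134.6 N·m.
So T = 4134.6 / (0.5707 × 5.4) = 1341.6 N.
ΣF_x = 0: H_x = T cos 34.8° = 1101.6 N.
ΣF_y = 0: H_y = (96.3×10 + 341) − T sin 34.8° = 1304 − 765.67 = 538.33 N.
|H| = √(H_x² + H_y²) = √((1101.6)² + (538.33)²) = 1226.1 N.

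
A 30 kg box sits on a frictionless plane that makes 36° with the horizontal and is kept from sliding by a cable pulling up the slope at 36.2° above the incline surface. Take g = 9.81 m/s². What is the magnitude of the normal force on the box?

Take axes along and perpendicular to the incline. Weight components: W sin 36° = 173 N down-slope, W cos 36° = 238.1 N into the surface.
Along incline: T cos 36.2° = W sin 36° → T = 214.4 N.
Perpendicular: N = W cos 36° − T sin 36.2° = 111.5 N.

N ≈ 111 N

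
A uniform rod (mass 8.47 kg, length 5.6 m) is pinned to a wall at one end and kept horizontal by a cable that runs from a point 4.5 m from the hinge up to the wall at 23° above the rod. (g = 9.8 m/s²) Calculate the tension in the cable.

Take torques about the hinge: T sin 23° · 4.5 = 8.47×9.8×2.8 = 232.42 N·m.
So T = 232.42 / (0.3907 × 4.5) = 132.18 N.

T ≈ 132 N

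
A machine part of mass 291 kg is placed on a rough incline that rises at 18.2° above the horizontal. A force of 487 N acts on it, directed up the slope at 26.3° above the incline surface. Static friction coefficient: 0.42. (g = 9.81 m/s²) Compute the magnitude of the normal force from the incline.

Axes along / perpendicular to the incline. W sin 18.2° = 891.6 N down-slope; W cos 18.2° = 2712 N into the surface.
Perpendicular: N = W cos 18.2° − P sin 26.3° = 2712 − 215.8 = 2496 N.
Along incline: P cos 26.3° + f = W sin 18.2° (friction acts up-slope) → f = 891.6 − 436.6 = 455 N.
|f| = 455 N ≤ μN = 1048 N, so the machine part is indeed static.

N ≈ 2500 N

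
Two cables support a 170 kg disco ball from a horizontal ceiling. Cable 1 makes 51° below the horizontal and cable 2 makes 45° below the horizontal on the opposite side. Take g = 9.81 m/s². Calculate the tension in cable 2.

Weight W = 170 × 9.81 = 1668 N acts straight down.
Horizontal: T_1 cos 51° = T_2 cos 45°  →  T_1 = 1.124 T_2.
Vertical: T_1 sin 51° + T_2 sin 45° = 1668.
Substituting the horizontal relation into the vertical equation gives 1.58 T_2 = 1668, so T_2 = 1055 N.

T_2 ≈ 1060 N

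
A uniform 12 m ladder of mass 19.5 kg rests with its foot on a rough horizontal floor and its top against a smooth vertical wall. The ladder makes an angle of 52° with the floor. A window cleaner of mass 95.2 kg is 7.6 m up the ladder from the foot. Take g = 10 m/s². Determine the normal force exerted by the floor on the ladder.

N_floor ≈ 1150 N

ΣF_y = 0: N_floor = 19.5×10 + 95.2×10 = 1147 N.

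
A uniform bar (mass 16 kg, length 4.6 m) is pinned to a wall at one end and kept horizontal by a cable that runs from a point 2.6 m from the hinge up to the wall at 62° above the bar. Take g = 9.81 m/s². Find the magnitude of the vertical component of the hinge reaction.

Take torques about the hinge: T sin 62° · 2.6 = 16×9.81×2.3 = 361.01 N·m.
So T = 361.01 / (0.8829 × 2.6) = 157.26 N.
ΣF_y = 0: H_y = (16×9.81) − T sin 62° = 156.96 − 138.85 = 18.111 N.

|H_y| ≈ 18.1 N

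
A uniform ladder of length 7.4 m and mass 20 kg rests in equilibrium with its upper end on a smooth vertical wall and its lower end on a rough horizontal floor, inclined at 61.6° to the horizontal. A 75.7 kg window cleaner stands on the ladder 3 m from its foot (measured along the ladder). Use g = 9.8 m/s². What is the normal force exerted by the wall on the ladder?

Torques about the foot: N_wall · 7.4 sin 61.6° = 20×9.8×3.7 cos 61.6° + 75.7×9.8×3 cos 61.6° → N_wall = 215.61 N.

N_wall ≈ 216 N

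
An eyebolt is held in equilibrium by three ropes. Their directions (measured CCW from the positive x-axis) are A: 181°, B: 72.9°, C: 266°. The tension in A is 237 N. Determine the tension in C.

T_C ≈ 994 N

Resolve: ΣF_x = 237 cos 181° + T_B cos 72.9° + T_C cos 266° = 0.
        ΣF_y = 237 sin 181° + T_B sin 72.9° + T_C sin 266° = 0.
The known terms sum to (-237, -4.136) N, so 0.2940 T_B − 0.0698 T_C = 237 and 0.9558 T_B − 0.9976 T_C = 4.136.
Solving simultaneously: T_B = 1042 N, T_C = 993.9 N.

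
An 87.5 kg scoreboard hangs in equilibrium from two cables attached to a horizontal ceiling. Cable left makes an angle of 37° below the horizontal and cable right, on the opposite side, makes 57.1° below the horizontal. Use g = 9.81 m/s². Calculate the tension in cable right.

Weight W = 87.5 × 9.81 = 858.4 N acts straight down.
Horizontal: T_left cos 37° = T_right cos 57.1°  →  T_left = 0.6801 T_right.
Vertical: T_left sin 37° + T_right sin 57.1° = 858.4.
Substituting the horizontal relation into the vertical equation gives 1.249 T_right = 858.4, so T_right = 687.3 N.

T_right ≈ 687 N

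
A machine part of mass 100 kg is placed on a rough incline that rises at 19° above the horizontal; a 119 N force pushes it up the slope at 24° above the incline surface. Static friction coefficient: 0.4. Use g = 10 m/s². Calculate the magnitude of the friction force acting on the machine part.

f ≈ 217 N

Axes along / perpendicular to the incline. W sin 19° = 325.6 N down-slope; W cos 19° = 945.5 N into the surface.
Perpendicular: N = W cos 19° − P sin 24° = 945.5 − 48.4 = 897.1 N.
Along incline: P cos 24° + f = W sin 19° (friction acts up-slope) → f = 325.6 − 108.7 = 216.9 N.
|f| = 216.9 N ≤ μN = 358.8 N, so the machine part is indeed static.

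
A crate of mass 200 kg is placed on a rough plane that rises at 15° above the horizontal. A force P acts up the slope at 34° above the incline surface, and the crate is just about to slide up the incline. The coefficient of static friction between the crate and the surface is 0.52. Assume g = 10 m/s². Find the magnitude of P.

On the verge of sliding up the incline, friction equals μN and acts down the slope.
Perpendicular: N + P sin 34° = W cos 15° = 1932 N.
Along incline: P cos 34° = W sin 15° + μN  with W sin 15° = 517.6 N.
Solving the pair for P and N: P = 1359 N, N = 1172 N (and f = μN = 609.3 N).

P ≈ 1360 N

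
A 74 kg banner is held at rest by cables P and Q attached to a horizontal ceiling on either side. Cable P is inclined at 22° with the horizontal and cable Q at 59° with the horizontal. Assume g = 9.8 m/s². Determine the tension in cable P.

T_P ≈ 378 N

Weight W = 74 × 9.8 = 725.2 N acts straight down.
Horizontal: T_P cos 22° = T_Q cos 59°  →  T_Q = 1.8 T_P.
Vertical: T_P sin 22° + T_Q sin 59° = 725.2.
Substituting the horizontal relation into the vertical equation gives 1.918 T_P = 725.2, so T_P = 378.2 N.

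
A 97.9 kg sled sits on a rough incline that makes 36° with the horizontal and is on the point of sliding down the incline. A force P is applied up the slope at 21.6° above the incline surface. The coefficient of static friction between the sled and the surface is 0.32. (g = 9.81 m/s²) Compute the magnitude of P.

P ≈ 389 N

On the verge of sliding down the incline, friction equals μN and acts up the slope.
Perpendicular: N + P sin 21.6° = W cos 36° = 777 N.
Along incline: P cos 21.6° + μN = W sin 36° with W sin 36° = 564.5 N.
Solving the pair for P and N: P = 389 N, N = 633.8 N (and f = μN = 202.8 N).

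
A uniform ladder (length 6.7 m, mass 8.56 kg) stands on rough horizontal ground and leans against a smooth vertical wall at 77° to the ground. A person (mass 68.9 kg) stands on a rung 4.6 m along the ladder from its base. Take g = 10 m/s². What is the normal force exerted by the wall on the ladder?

Torques about the foot: N_wall · 6.7 sin 77° = 8.56×10×3.35 cos 77° + 68.9×10×4.6 cos 77° → N_wall = 119.09 N.

N_wall ≈ 119 N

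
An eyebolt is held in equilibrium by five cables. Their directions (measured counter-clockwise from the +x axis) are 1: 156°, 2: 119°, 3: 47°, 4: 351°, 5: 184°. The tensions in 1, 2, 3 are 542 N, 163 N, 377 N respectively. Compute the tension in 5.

Resolve: ΣF_x = 542 cos 156° + 163 cos 119° + 377 cos 47° + T_4 cos 351° + T_5 cos 184° = 0.
        ΣF_y = 542 sin 156° + 163 sin 119° + 377 sin 47° + T_4 sin 351° + T_5 sin 184° = 0.
The known terms sum to (-317.1, 638.7) N, so 0.9877 T_4 − 0.9976 T_5 = 317.1 and -0.1564 T_4 − 0.0698 T_5 = -638.7.
Solving simultaneously: T_4 = 2931 N, T_5 = 2584 N.

T_5 ≈ 2580 N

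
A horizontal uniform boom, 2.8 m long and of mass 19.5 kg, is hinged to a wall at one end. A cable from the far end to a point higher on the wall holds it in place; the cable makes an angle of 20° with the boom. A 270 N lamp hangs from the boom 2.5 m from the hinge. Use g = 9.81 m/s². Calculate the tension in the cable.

Take torques about the hinge: T sin 20° · 2.8 = 19.5×9.81×1.4 + 270×2.5 = 942.81 N·m.
So T = 942.81 / (0.3420 × 2.8) = 984.5 N.

T ≈ 985 N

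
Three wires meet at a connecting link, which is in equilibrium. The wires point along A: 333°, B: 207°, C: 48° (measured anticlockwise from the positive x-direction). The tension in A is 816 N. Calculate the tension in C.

T_C ≈ 1840 N

Resolve: ΣF_x = 816 cos 333° + T_B cos 207° + T_C cos 48° = 0.
        ΣF_y = 816 sin 333° + T_B sin 207° + T_C sin 48° = 0.
The known terms sum to (727.1, -370.5) N, so -0.8910 T_B + 0.6691 T_C = -727.1 and -0.4540 T_B + 0.7431 T_C = 370.5.
Solving simultaneously: T_B = 2199 N, T_C = 1842 N.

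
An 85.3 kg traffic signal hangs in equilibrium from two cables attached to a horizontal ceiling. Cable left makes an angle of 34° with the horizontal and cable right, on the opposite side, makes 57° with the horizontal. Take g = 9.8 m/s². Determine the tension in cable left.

Weight W = 85.3 × 9.8 = 835.9 N acts straight down.
Horizontal: T_left cos 34° = T_right cos 57°  →  T_right = 1.522 T_left.
Vertical: T_left sin 34° + T_right sin 57° = 835.9.
Substituting the horizontal relation into the vertical equation gives 1.836 T_left = 835.9, so T_left = 455.4 N.

T_left ≈ 455 N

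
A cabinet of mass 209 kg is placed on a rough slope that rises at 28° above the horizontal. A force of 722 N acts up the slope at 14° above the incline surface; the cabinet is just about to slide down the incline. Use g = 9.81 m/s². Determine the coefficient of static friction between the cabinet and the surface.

On the verge of sliding down the incline, friction is at its maximum μN and acts up the slope.
Perpendicular to incline: N = W cos 28° − P sin 14° = 1810 − 174.7 = 1636 N.
Along incline: P cos 14° + μN = W sin 28° → μ = (W sin 28° − P cos 14°) / N = 0.1602.

μ ≈ 0.160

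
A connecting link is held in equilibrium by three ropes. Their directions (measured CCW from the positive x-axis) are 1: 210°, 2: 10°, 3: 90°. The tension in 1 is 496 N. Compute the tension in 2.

T_2 ≈ 436 N

Resolve: ΣF_x = 496 cos 210° + T_2 cos 10° + T_3 cos 90° = 0.
        ΣF_y = 496 sin 210° + T_2 sin 10° + T_3 sin 90° = 0.
The known terms sum to (-429.5, -248) N, so 0.9848 T_2 + 0.0000 T_3 = 429.5 and 0.1736 T_2 + 1.0000 T_3 = 248.
Solving simultaneously: T_2 = 436.2 N, T_3 = 172.3 N.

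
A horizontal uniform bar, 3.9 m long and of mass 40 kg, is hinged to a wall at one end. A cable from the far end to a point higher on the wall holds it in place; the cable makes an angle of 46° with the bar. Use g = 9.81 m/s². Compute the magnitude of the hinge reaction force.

Take torques about the hinge: T sin 46° · 3.9 = 40×9.81×1.95 = 765.18 N·m.
So T = 765.18 / (0.7193 × 3.9) = 272.75 N.
ΣF_x = 0: H_x = T cos 46° = 189.47 N.
ΣF_y = 0: H_y = (40×9.81) − T sin 46° = 392.4 − 196.2 = 196.2 N.
|H| = √(H_x² + H_y²) = √((189.47)² + (196.2)²) = 272.75 N.

|H| ≈ 273 N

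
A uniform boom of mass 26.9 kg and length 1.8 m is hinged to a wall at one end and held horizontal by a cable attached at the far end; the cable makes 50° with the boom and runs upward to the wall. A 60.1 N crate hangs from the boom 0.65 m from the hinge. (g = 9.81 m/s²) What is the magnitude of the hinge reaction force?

|H| ≈ 214 N

Take torques about the hinge: T sin 50° · 1.8 = 26.9×9.81×0.9 + 60.1×0.65 = 276.57 N·m.
So T = 276.57 / (0.7660 × 1.8) = 200.57 N.
ΣF_x = 0: H_x = T cos 50° = 128.93 N.
ΣF_y = 0: H_y = (26.9×9.81 + 60.1) − T sin 50° = 323.99 − 153.65 = 170.34 N.
|H| = √(H_x² + H_y²) = √((128.93)² + (170.34)²) = 213.63 N.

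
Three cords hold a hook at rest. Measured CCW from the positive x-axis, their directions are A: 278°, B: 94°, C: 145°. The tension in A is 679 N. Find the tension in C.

Resolve: ΣF_x = 679 cos 278° + T_B cos 94° + T_C cos 145° = 0.
        ΣF_y = 679 sin 278° + T_B sin 94° + T_C sin 145° = 0.
The known terms sum to (94.5, -672.4) N, so -0.0698 T_B − 0.8192 T_C = -94.5 and 0.9976 T_B + 0.5736 T_C = 672.4.
Solving simultaneously: T_B = 639 N, T_C = 60.95 N.

T_C ≈ 60.9 N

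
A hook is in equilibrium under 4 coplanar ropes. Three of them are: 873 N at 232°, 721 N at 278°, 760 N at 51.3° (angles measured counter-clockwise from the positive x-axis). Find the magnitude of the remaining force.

F ≈ 810 N

Sum the known components: ΣF_x = 38.06 N, ΣF_y = -808.8 N.
For equilibrium the remaining force must supply (−ΣF_x, −ΣF_y) = (-38.06, 808.8) N.
Magnitude = √((-38.06)² + (808.8)²) = 809.7 N; direction = atan2(808.8, -38.06) = 92.7°.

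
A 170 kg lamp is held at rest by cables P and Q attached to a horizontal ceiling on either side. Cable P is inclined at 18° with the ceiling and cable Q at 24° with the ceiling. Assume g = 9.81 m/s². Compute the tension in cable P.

T_P ≈ 2280 N

Weight W = 170 × 9.81 = 1668 N acts straight down.
Horizontal: T_P cos 18° = T_Q cos 24°  →  T_Q = 1.041 T_P.
Vertical: T_P sin 18° + T_Q sin 24° = 1668.
Substituting the horizontal relation into the vertical equation gives 0.7325 T_P = 1668, so T_P = 2277 N.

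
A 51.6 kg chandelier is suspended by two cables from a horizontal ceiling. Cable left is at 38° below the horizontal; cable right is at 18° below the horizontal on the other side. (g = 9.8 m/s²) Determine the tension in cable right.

Weight W = 51.6 × 9.8 = 505.7 N acts straight down.
Horizontal: T_left cos 38° = T_right cos 18°  →  T_left = 1.207 T_right.
Vertical: T_left sin 38° + T_right sin 18° = 505.7.
Substituting the horizontal relation into the vertical equation gives 1.052 T_right = 505.7, so T_right = 480.7 N.

T_right ≈ 481 N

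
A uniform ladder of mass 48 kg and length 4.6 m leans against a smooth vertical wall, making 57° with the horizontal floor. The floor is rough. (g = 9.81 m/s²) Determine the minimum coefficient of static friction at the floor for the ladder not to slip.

μ_min ≈ 0.325

ΣF_y = 0: N_floor = 48×9.81 = 470.88 N.
Torques about the foot: N_wall · 4.6 sin 57° = 48×9.81×2.3 cos 57° → N_wall = 152.9 N.
ΣF_x = 0: f_floor = N_wall = 152.9 N.
μ_min = f_floor / N_floor = 152.9 / 470.88 = 0.3247.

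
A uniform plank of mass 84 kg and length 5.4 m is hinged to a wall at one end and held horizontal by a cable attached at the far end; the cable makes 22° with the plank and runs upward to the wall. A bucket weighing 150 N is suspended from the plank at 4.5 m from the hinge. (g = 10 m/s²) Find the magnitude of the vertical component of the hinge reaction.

Take torques about the hinge: T sin 22° · 5.4 = 84×10×2.7 + 150×4.5 = 2943 N·m.
So T = 2943 / (0.3746 × 5.4) = 1454.9 N.
ΣF_y = 0: H_y = (84×10 + 150) − T sin 22° = 990 − 545 = 445 N.

|H_y| ≈ 445 N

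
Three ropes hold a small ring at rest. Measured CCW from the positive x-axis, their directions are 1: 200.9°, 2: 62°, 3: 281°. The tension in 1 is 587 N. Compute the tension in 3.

Resolve: ΣF_x = 587 cos 200.9° + T_2 cos 62° + T_3 cos 281° = 0.
        ΣF_y = 587 sin 200.9° + T_2 sin 62° + T_3 sin 281° = 0.
The known terms sum to (-548.4, -209.4) N, so 0.4695 T_2 + 0.1908 T_3 = 548.4 and 0.8829 T_2 − 0.9816 T_3 = 209.4.
Solving simultaneously: T_2 = 918.9 N, T_3 = 613.2 N.

T_3 ≈ 613 N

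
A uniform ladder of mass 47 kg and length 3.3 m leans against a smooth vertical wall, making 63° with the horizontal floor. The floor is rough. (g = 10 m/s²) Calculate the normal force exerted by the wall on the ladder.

Torques about the foot: N_wall · 3.3 sin 63° = 47×10×1.65 cos 63° → N_wall = 119.74 N.

N_wall ≈ 120 N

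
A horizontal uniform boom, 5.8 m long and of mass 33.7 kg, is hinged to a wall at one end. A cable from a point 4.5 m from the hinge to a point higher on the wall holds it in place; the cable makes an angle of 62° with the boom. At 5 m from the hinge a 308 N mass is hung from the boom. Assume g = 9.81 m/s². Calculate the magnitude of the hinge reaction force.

|H| ≈ 307 N

Take torques about the hinge: T sin 62° · 4.5 = 33.7×9.81×2.9 + 308×5 = 2498.7 N·m.
So T = 2498.7 / (0.8829 × 4.5) = 628.89 N.
ΣF_x = 0: H_x = T cos 62° = 295.24 N.
ΣF_y = 0: H_y = (33.7×9.81 + 308) − T sin 62° = 638.6 − 555.27 = 83.323 N.
|H| = √(H_x² + H_y²) = √((295.24)² + (83.323)²) = 306.78 N.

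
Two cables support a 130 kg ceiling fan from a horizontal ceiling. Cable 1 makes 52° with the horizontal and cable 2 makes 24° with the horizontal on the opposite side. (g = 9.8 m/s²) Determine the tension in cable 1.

T_1 ≈ 1200 N

Weight W = 130 × 9.8 = 1274 N acts straight down.
Horizontal: T_1 cos 52° = T_2 cos 24°  →  T_2 = 0.6739 T_1.
Vertical: T_1 sin 52° + T_2 sin 24° = 1274.
Substituting the horizontal relation into the vertical equation gives 1.062 T_1 = 1274, so T_1 = 1199 N.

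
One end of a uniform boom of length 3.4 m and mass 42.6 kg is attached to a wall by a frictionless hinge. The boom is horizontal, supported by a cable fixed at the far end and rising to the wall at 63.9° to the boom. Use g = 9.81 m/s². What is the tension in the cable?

Take torques about the hinge: T sin 63.9° · 3.4 = 42.6×9.81×1.7 = 710.44 N·m.
So T = 710.44 / (0.8980 × 3.4) = 232.68 N.

T ≈ 233 N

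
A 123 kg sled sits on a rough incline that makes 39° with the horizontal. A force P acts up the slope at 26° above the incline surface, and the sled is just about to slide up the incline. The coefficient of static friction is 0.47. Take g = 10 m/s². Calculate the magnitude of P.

P ≈ 1110 N

On the verge of sliding up the incline, friction equals μN and acts down the slope.
Perpendicular: N + P sin 26° = W cos 39° = 955.9 N.
Along incline: P cos 26° = W sin 39° + μN  with W sin 39° = 774.1 N.
Solving the pair for P and N: P = 1107 N, N = 470.5 N (and f = μN = 221.1 N).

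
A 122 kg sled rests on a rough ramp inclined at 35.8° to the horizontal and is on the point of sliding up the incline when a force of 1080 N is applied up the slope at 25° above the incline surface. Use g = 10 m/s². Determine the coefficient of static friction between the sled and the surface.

On the verge of sliding up the incline, friction is at its maximum μN and acts down the slope.
Perpendicular to incline: N = W cos 35.8° − P sin 25° = 989.5 − 456.4 = 533.1 N.
Along incline: P cos 25° − μN = W sin 35.8° → μ = −(W sin 35.8° − P cos 25°) / N = 0.4974.

μ ≈ 0.497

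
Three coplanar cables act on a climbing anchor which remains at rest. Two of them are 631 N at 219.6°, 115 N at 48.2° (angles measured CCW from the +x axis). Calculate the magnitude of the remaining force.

F ≈ 518 N

Sum the known components: ΣF_x = -409.5 N, ΣF_y = -316.5 N.
For equilibrium the remaining force must supply (−ΣF_x, −ΣF_y) = (409.5, 316.5) N.
Magnitude = √((409.5)² + (316.5)²) = 517.6 N; direction = atan2(316.5, 409.5) = 37.7°.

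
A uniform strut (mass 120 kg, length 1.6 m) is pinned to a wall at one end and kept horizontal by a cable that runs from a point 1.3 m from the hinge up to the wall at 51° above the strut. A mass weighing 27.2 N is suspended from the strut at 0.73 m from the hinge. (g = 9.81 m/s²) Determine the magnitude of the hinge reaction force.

|H| ≈ 758 N

Take torques about the hinge: T sin 51° · 1.3 = 120×9.81×0.8 + 27.2×0.73 = 961.62 N·m.
So T = 961.62 / (0.7771 × 1.3) = 951.82 N.
ΣF_x = 0: H_x = T cos 51° = 599 N.
ΣF_y = 0: H_y = (120×9.81 + 27.2) − T sin 51° = 1204.4 − 739.7 = 464.7 N.
|H| = √(H_x² + H_y²) = √((599)² + (464.7)²) = 758.12 N.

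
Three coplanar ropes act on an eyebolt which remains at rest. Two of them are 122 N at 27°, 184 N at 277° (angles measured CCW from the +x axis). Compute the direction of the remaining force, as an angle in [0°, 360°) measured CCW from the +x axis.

Sum the known components: ΣF_x = 131.1 N, ΣF_y = -127.2 N.
For equilibrium the remaining force must supply (−ΣF_x, −ΣF_y) = (-131.1, 127.2) N.
Magnitude = √((-131.1)² + (127.2)²) = 182.7 N; direction = atan2(127.2, -131.1) = 135.9°.

θ ≈ 136°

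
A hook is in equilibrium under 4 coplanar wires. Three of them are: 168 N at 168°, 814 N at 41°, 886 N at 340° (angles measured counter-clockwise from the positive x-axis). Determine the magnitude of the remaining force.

Sum the known components: ΣF_x = 1283 N, ΣF_y = 265.9 N.
For equilibrium the remaining force must supply (−ΣF_x, −ΣF_y) = (-1283, -265.9) N.
Magnitude = √((-1283)² + (-265.9)²) = 1310 N; direction = atan2(-265.9, -1283) = 191.7°.

F ≈ 1310 N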